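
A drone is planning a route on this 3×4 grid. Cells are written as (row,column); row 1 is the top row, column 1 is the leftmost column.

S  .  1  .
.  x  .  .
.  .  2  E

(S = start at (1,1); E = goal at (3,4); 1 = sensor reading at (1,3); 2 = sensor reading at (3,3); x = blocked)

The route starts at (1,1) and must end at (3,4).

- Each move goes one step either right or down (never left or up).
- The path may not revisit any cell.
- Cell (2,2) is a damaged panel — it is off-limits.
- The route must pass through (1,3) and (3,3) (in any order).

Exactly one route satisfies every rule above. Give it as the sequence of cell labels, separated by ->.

Moves only go right or down, so the column and row indices never decrease.
Route from (1,1): 2× right (reaching (1,3)), 2× down (reaching (3,3)), right to (3,4) — 5 moves in all.
Check: all required cells visited.

(1,1) -> (1,2) -> (1,3) -> (2,3) -> (3,3) -> (3,4)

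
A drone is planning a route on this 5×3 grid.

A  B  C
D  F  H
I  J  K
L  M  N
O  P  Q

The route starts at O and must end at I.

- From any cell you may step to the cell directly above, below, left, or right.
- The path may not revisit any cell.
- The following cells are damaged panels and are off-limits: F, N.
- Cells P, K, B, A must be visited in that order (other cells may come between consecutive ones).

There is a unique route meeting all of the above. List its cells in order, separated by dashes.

The waypoints must appear in the order P, K, B, A, with no cell reused.
Route from O: right to P, 2× up (reaching J), right to K, 2× up (reaching C), 2× left (reaching A), 2× down (reaching I) — 10 moves in all.
Check: order respected (P at step 1, K at step 4, B at step 7, A at step 8).

O - P - M - J - K - H - C - B - A - D - I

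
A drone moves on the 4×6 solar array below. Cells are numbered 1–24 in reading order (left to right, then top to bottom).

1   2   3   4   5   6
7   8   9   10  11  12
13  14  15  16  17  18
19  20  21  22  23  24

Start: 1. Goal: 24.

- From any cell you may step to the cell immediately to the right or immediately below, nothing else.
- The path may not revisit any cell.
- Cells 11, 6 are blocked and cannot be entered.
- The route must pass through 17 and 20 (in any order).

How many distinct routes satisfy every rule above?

A right/down-only route from 1 to 24 makes exactly 3 down-moves and 5 right-moves in some order.
With no other constraints that would be C(8,3) = 56 routes.
20 is below but to the left of 17: going 17 → 20 would need a leftward move and 20 → 17 an upward move, so no right/down-only route can visit both required cells.
No route satisfies every constraint, so the count is 0.

0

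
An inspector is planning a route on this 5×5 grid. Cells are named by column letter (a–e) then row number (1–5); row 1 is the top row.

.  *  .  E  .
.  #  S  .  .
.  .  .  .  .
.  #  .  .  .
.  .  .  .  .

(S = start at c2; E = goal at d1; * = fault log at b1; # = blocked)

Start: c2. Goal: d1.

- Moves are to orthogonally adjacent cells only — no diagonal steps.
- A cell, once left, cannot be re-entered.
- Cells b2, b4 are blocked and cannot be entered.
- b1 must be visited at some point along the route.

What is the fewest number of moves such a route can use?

8

Any route passes through b1 somewhere between c2 and d1. Summing Manhattan distances along the two legs (c2 → b1 → d1) gives a lower bound of 2 + 2 = 4 moves.
The shortest route satisfying every rule uses 8 moves: c2 → c3 → b3 → a3 → a2 → a1 → b1 → c1 → d1.
The bound of 4 isn't tight here; checking systematically, no route of length 4 through 7 satisfies every constraint (on a 4-connected grid the length of any start-to-goal walk has the same parity as the Manhattan bound, so only lengths 4, 6, 8, … need checking), so 8 is the minimum.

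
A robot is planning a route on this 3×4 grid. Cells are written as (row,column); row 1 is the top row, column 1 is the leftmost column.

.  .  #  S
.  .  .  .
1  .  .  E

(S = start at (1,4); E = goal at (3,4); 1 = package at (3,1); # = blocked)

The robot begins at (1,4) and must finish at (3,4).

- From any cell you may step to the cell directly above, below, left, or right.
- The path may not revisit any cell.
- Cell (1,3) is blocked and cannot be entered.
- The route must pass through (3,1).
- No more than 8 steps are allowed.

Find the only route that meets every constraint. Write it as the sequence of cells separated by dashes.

(1,4) - (2,4) - (2,3) - (2,2) - (2,1) - (3,1) - (3,2) - (3,3) - (3,4)

Any route must reach (3,1) and still end at (3,4) within 8 moves, so the order of the required stops is forced.
Route from (1,4): down to (2,4), 3× left (reaching (2,1)), down to (3,1), 3× right (reaching (3,4)) — 8 moves in all.
Check: all required cells visited; 8 ≤ 8 moves.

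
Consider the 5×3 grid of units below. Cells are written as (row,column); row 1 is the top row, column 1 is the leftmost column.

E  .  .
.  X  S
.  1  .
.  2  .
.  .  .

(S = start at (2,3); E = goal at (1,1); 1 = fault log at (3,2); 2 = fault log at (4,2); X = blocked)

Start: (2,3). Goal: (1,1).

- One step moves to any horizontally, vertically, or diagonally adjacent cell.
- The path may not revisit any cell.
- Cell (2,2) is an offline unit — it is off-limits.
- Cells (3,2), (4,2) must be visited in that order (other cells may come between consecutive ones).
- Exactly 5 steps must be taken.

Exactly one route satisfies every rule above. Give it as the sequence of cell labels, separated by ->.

The waypoints must appear in the order (3,2), (4,2), with no cell reused.
Route from (2,3): down-left to (3,2), down to (4,2), up-left to (3,1), 2× up (reaching (1,1)) — 5 moves in all.
Check: order respected (1 at step 1, 2 at step 2); 5 moves as required.

(2,3) -> (3,2) -> (4,2) -> (3,1) -> (2,1) -> (1,1)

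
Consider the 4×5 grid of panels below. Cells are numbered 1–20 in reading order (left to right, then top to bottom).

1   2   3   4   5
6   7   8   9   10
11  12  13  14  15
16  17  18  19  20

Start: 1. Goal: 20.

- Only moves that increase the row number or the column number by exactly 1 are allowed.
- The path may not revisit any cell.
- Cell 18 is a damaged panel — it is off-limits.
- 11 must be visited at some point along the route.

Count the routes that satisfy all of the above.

A right/down-only route from 1 to 20 makes exactly 3 down-moves and 4 right-moves in some order.
With no other constraints that would be C(7,3) = 35 routes.
Split at 11 and multiply the segment counts (each segment already excludes blocked cells): 1→11: 1; 11→20: 2; product = 2.
That gives 2 routes.

2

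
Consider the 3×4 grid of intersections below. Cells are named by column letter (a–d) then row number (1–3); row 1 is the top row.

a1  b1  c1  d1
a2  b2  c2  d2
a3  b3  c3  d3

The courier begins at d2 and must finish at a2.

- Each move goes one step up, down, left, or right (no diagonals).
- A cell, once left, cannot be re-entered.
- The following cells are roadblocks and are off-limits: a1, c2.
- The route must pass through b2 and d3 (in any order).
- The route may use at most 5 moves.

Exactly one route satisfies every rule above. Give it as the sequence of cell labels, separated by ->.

d2 -> d3 -> c3 -> b3 -> b2 -> a2

The budget equals the shortest possible length, so every move has to be on a shortest route through the required cells.
Route from d2: down to d3, 2× left (reaching b3), up to b2, left to a2 — 5 moves in all.
Check: all required cells visited; 5 ≤ 5 moves.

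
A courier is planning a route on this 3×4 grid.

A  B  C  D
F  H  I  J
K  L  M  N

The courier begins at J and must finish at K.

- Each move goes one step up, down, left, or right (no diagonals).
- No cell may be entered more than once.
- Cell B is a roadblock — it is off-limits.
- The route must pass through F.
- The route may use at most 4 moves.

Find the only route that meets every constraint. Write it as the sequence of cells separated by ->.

The 4-move cap with required stops at F leaves no slack for detours.
Route from J: 3× left (reaching F), down to K — 4 moves in all.
Check: all required cells visited; 4 ≤ 4 moves.

J -> I -> H -> F -> K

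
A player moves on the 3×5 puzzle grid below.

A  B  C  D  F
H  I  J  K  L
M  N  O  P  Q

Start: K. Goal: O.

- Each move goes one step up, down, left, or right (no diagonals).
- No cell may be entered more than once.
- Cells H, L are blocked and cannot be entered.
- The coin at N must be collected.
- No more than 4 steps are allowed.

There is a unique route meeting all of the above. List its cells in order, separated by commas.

Any route must reach N and still end at O within 4 moves, so the order of the required stops is forced.
Route from K: 2× left (reaching I), down to N, right to O — 4 moves in all.
Check: all required cells visited; 4 ≤ 4 moves.

K, J, I, N, O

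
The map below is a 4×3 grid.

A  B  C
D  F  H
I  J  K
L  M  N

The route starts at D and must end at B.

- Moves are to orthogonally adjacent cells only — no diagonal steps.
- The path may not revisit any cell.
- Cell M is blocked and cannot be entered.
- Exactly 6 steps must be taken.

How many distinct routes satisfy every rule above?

4

Need simple routes of exactly 6 moves from D to B (Manhattan distance 2, so 2 moves are spent on a detour and 2 undoing it).
Enumerating: D I J F H C B | D I J K H C B | D I J K H F B | D F J K H C B.
That gives 4 routes.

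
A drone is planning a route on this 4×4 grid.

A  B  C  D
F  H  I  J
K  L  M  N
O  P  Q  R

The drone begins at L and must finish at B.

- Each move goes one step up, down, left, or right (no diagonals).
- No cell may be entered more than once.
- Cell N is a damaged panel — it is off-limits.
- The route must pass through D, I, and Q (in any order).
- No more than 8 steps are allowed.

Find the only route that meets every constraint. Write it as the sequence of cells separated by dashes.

L - P - Q - M - I - J - D - C - B

The budget equals the shortest possible length, so every move has to be on a shortest route through the required cells.
Route from L: down to P, right to Q, 2× up (reaching I), right to J, up to D, 2× left (reaching B) — 8 moves in all.
Check: all required cells visited; 8 ≤ 8 moves.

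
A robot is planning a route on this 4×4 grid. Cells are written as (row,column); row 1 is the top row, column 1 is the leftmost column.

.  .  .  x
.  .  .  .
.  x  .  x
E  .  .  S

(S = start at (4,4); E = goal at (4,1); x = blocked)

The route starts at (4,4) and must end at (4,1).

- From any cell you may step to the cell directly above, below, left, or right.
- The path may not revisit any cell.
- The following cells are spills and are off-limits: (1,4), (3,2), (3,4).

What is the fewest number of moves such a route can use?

3

The Manhattan distance from (4,4) to (4,1) is |4−4| + |4−1| = 3, so at least 3 moves are needed.
A route of 3 moves achieves this: (4,4) → (4,3) → (4,2) → (4,1).
Since 3 matches the lower bound, it is optimal.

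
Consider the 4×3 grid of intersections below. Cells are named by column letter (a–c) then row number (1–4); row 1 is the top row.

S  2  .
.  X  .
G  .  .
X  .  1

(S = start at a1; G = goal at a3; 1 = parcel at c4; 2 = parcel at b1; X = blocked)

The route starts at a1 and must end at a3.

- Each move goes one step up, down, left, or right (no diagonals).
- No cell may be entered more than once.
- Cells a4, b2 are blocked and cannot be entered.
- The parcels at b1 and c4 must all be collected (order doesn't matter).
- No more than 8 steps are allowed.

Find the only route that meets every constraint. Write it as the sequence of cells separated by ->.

a1 -> b1 -> c1 -> c2 -> c3 -> c4 -> b4 -> b3 -> a3

Any route must reach b1 and c4 and still end at a3 within 8 moves, so the order of the required stops is forced.
Route from a1: 2× right (reaching c1), 3× down (reaching c4), left to b4, up to b3, left to a3 — 8 moves in all.
Check: all required cells visited; 8 ≤ 8 moves.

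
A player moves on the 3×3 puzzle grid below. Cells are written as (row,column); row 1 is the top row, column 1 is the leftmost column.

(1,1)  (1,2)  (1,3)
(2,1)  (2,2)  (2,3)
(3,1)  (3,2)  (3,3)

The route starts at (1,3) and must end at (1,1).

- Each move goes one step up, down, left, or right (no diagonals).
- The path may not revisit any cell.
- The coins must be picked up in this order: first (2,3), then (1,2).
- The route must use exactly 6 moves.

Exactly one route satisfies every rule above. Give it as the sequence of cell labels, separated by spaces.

(1,3) (2,3) (3,3) (3,2) (2,2) (1,2) (1,1)

The waypoints must appear in the order (2,3), (1,2), with no cell reused.
Route from (1,3): down 2 to (3,3), left 1 to (3,2), up 2 to (1,2), left 1 to (1,1) — 6 moves in all.
Check: order respected ((2,3) at step 1, (1,2) at step 5); 6 moves as required.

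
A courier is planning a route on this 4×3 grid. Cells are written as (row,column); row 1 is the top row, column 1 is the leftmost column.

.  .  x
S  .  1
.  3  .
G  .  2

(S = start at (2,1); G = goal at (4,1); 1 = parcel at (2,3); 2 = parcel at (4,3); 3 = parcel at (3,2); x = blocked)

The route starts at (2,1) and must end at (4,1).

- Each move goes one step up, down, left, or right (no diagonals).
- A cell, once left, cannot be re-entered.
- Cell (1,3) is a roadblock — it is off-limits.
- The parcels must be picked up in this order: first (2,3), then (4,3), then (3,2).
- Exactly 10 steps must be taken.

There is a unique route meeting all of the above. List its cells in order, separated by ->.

The waypoints must appear in the order (2,3), (4,3), (3,2), with no cell reused.
Route from (2,1): up 1 to (1,1), right 1 to (1,2), down 1 to (2,2), right 1 to (2,3), down 2 to (4,3), left 1 to (4,2), up 1 to (3,2), left 1 to (3,1), down 1 to (4,1) — 10 moves in all.
Check: order respected (1 at step 4, 2 at step 6, 3 at step 8); 10 moves as required.

(2,1) -> (1,1) -> (1,2) -> (2,2) -> (2,3) -> (3,3) -> (4,3) -> (4,2) -> (3,2) -> (3,1) -> (4,1)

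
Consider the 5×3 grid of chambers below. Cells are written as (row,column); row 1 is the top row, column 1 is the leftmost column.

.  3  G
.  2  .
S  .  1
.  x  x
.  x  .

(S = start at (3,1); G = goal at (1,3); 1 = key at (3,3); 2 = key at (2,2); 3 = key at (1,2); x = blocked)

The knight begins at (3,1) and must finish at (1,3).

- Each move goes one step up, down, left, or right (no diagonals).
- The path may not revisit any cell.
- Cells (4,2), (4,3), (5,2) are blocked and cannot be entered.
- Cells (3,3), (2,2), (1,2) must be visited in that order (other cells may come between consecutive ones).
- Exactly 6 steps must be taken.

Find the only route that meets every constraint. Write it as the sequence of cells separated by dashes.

The waypoints must appear in the order (3,3), (2,2), (1,2), with no cell reused.
Route from (3,1): right 2 to (3,3), up 1 to (2,3), left 1 to (2,2), up 1 to (1,2), right 1 to (1,3) — 6 moves in all.
Check: order respected (1 at step 2, 2 at step 4, 3 at step 5); 6 moves as required.

(3,1) - (3,2) - (3,3) - (2,3) - (2,2) - (1,2) - (1,3)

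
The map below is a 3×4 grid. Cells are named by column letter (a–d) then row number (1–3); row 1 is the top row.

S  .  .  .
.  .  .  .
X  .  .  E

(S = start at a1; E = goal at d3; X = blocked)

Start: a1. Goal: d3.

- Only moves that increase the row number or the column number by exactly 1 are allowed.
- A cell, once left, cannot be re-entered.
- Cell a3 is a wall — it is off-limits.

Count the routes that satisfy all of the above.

9

A right/down-only route from a1 to d3 makes exactly 2 down-moves and 3 right-moves in some order.
With no other constraints that would be C(5,2) = 10 routes.
Subtract routes through each blocked cell (inclusion–exclusion for overlaps): − through a3: 1 → 9.
That gives 9 routes.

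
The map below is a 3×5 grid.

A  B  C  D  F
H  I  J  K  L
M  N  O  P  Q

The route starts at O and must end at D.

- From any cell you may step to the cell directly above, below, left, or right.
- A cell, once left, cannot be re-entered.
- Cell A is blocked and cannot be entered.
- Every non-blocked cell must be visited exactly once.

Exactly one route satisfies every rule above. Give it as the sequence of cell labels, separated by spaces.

O N M H I B C J K P Q L F D

Need to visit all 14 open cells exactly once, starting at O and ending at D.
Cell Q has only two open neighbours (L and P), so the path must pass straight through it: one of those is the cell it's entered from and the other is where it exits.
Route from O: left 2 to M, up 1 to H, right 1 to I, up 1 to B, right 1 to C, down 1 to J, right 1 to K, down 1 to P, right 1 to Q, up 2 to F, left 1 to D — 13 moves in all.
Check: all 14 open cells covered.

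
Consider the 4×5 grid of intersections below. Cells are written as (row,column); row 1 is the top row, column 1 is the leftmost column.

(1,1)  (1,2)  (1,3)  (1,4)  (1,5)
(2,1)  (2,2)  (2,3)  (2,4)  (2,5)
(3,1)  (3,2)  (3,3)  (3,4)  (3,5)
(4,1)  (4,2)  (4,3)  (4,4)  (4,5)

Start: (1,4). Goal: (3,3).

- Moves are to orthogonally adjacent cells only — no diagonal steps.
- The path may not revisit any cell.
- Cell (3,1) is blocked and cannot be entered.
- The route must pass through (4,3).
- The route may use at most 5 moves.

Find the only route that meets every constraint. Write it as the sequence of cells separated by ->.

Any route must reach (4,3) and still end at (3,3) within 5 moves, so the order of the required stops is forced.
Route from (1,4): 3× down (reaching (4,4)), left to (4,3), up to (3,3) — 5 moves in all.
Check: all required cells visited; 5 ≤ 5 moves.

(1,4) -> (2,4) -> (3,4) -> (4,4) -> (4,3) -> (3,3)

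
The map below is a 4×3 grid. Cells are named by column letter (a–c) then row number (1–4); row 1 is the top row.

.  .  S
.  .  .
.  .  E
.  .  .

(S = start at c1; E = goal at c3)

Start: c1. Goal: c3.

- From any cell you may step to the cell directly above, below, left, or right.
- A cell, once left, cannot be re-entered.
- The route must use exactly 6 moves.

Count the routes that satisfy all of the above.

Need simple routes of exactly 6 moves from c1 to c3 (Manhattan distance 2, so 2 moves are spent on a detour and 2 undoing it).
Enumerating: c1 c2 b2 b3 b4 c4 c3 | c1 c2 b2 a2 a3 b3 c3 | c1 b1 b2 b3 b4 c4 c3 | c1 b1 b2 a2 a3 b3 c3 | c1 b1 a1 a2 a3 b3 c3 | c1 b1 a1 a2 b2 b3 c3 | c1 b1 a1 a2 b2 c2 c3.
That gives 7 routes.

7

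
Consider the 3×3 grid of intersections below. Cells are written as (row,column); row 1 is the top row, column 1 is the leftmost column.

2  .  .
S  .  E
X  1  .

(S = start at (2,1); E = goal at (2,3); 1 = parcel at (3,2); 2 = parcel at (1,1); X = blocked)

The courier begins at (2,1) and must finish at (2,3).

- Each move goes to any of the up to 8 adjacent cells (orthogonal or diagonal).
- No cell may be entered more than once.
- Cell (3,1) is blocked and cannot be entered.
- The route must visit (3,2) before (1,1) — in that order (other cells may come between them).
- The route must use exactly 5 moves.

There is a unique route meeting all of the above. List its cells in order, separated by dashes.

The waypoints must appear in the order (3,2), (1,1), with no cell reused.
Route from (2,1): down-right 1 to (3,2), up 1 to (2,2), up-left 1 to (1,1), right 1 to (1,2), down-right 1 to (2,3) — 5 moves in all.
Check: order respected (1 at step 1, 2 at step 3); 5 moves as required.

(2,1) - (3,2) - (2,2) - (1,1) - (1,2) - (2,3)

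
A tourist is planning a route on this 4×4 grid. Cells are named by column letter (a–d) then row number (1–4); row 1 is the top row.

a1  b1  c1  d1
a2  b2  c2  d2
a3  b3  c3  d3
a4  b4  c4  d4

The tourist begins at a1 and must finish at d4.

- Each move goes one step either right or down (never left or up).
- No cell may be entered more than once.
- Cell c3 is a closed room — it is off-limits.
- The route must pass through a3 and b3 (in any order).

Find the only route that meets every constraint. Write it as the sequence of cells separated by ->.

a1 -> a2 -> a3 -> b3 -> b4 -> c4 -> d4

Moves only go right or down, so the column and row indices never decrease.
Route from a1: down 2 to a3, right 1 to b3, down 1 to b4, right 2 to d4 — 6 moves in all.
Check: all required cells visited.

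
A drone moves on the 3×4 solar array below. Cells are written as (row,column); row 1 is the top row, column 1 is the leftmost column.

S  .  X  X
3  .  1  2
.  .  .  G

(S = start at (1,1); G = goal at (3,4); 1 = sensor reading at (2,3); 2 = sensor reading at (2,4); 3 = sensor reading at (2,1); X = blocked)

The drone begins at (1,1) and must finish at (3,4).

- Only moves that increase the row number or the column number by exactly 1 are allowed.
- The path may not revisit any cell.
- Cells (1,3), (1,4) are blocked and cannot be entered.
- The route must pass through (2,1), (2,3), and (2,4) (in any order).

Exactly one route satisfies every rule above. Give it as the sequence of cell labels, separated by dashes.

(1,1) - (2,1) - (2,2) - (2,3) - (2,4) - (3,4)

Moves only go right or down, so the column and row indices never decrease.
Route from (1,1): down 1 to (2,1), right 3 to (2,4), down 1 to (3,4) — 5 moves in all.
Check: all required cells visited.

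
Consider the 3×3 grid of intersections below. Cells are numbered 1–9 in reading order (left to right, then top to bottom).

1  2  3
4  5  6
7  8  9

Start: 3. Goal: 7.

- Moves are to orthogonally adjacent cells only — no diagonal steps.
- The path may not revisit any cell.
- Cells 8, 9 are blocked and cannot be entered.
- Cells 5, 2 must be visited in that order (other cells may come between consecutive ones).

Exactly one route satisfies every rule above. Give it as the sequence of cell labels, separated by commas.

The waypoints must appear in the order 5, 2, with no cell reused.
Route from 3: down 1 to 6, left 1 to 5, up 1 to 2, left 1 to 1, down 2 to 7 — 6 moves in all.
Check: order respected (5 at step 2, 2 at step 3).

3, 6, 5, 2, 1, 4, 7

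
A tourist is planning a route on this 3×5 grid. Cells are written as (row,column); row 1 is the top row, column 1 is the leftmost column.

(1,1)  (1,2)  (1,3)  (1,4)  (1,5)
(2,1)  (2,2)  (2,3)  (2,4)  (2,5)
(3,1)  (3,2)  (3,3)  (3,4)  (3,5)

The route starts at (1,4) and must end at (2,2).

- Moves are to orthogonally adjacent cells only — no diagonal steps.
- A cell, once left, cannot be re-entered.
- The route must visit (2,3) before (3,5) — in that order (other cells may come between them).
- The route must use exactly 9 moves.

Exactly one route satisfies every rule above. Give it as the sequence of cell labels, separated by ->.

The waypoints must appear in the order (2,3), (3,5), with no cell reused.
Route from (1,4): left to (1,3), down to (2,3), 2× right (reaching (2,5)), down to (3,5), 3× left (reaching (3,2)), up to (2,2) — 9 moves in all.
Check: order respected ((2,3) at step 2, (3,5) at step 5); 9 moves as required.

(1,4) -> (1,3) -> (2,3) -> (2,4) -> (2,5) -> (3,5) -> (3,4) -> (3,3) -> (3,2) -> (2,2)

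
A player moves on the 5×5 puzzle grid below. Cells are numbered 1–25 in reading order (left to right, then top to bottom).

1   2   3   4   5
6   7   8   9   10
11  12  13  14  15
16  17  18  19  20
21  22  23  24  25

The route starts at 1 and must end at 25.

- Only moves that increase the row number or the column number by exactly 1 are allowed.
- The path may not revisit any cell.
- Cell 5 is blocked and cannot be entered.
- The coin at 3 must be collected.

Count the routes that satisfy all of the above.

A right/down-only route from 1 to 25 makes exactly 4 down-moves and 4 right-moves in some order.
With no other constraints that would be C(8,4) = 70 routes.
Split at 3 and multiply the segment counts (each segment already excludes blocked cells): 1→3: 1; 3→25: 14; product = 14.
That gives 14 routes.

14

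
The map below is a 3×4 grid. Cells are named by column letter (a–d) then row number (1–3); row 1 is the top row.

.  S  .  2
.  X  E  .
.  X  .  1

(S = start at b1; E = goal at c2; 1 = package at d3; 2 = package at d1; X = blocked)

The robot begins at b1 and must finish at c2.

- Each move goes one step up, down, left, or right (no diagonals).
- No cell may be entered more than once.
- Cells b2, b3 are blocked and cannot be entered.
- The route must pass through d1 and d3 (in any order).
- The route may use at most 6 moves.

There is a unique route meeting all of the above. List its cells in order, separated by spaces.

The 6-move cap with required stops at d1, d3 leaves no slack for detours.
Route from b1: right 2 to d1, down 2 to d3, left 1 to c3, up 1 to c2 — 6 moves in all.
Check: all required cells visited; 6 ≤ 6 moves.

b1 c1 d1 d2 d3 c3 c2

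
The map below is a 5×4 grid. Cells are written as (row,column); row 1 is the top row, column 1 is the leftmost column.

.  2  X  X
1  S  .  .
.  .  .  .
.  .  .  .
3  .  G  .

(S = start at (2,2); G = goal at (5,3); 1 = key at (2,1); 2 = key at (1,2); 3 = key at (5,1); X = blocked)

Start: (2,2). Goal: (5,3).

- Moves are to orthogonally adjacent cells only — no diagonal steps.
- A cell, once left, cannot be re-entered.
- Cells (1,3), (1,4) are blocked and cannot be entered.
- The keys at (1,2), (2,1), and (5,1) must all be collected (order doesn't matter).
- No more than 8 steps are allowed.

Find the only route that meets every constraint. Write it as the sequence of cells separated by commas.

Any route must reach (1,2), (2,1), and (5,1) and still end at (5,3) within 8 moves, so the order of the required stops is forced.
Route from (2,2): up 1 to (1,2), left 1 to (1,1), down 4 to (5,1), right 2 to (5,3) — 8 moves in all.
Check: all required cells visited; 8 ≤ 8 moves.

(2,2), (1,2), (1,1), (2,1), (3,1), (4,1), (5,1), (5,2), (5,3)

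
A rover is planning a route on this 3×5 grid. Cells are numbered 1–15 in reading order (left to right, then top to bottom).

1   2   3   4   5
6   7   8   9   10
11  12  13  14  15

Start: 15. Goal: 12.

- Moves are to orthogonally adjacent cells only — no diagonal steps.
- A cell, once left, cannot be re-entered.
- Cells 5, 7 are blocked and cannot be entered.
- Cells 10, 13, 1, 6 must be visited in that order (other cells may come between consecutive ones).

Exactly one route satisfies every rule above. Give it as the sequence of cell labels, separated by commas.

15, 10, 9, 14, 13, 8, 3, 2, 1, 6, 11, 12

The waypoints must appear in the order 10, 13, 1, 6, with no cell reused.
Route from 15: up 1 to 10, left 1 to 9, down 1 to 14, left 1 to 13, up 2 to 3, left 2 to 1, down 2 to 11, right 1 to 12 — 11 moves in all.
Check: order respected (10 at step 1, 13 at step 4, 1 at step 8, 6 at step 9).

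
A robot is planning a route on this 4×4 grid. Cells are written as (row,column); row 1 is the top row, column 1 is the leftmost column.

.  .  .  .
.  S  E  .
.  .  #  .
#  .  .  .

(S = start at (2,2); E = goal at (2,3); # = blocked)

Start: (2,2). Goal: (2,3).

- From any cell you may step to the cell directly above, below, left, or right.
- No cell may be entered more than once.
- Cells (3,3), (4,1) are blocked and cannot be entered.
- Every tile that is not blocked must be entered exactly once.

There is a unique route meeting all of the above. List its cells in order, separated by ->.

(2,2) -> (1,2) -> (1,1) -> (2,1) -> (3,1) -> (3,2) -> (4,2) -> (4,3) -> (4,4) -> (3,4) -> (2,4) -> (1,4) -> (1,3) -> (2,3)

Need to visit all 14 open cells exactly once, starting at (2,2) and ending at (2,3).
Route from (2,2): up to (1,2), left to (1,1), 2× down (reaching (3,1)), right to (3,2), down to (4,2), 2× right (reaching (4,4)), 3× up (reaching (1,4)), left to (1,3), down to (2,3) — 13 moves in all.
Check: all 14 open cells covered.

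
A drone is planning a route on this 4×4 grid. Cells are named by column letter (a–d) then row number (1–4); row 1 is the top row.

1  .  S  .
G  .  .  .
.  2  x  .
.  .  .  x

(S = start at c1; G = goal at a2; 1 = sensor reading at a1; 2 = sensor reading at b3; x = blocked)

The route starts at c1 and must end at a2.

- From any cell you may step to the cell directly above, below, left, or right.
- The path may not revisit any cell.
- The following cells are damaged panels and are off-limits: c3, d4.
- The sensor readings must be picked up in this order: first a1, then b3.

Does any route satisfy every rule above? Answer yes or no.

Even ignoring the required order, no revisit-free route from c1 to a2 manages to pass through all of a1 and b3: branching out from c1, every path either misses one of them or, having collected them, can no longer reach a2 without re-entering a cell.

no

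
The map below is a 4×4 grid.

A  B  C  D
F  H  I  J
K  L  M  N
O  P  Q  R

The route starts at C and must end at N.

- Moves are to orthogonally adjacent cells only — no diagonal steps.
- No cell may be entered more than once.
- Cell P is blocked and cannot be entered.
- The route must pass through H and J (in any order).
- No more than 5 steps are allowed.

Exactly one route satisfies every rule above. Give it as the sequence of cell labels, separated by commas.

The 5-move cap with required stops at H, J leaves no slack for detours.
Route from C: left to B, down to H, 2× right (reaching J), down to N — 5 moves in all.
Check: all required cells visited; 5 ≤ 5 moves.

C, B, H, I, J, N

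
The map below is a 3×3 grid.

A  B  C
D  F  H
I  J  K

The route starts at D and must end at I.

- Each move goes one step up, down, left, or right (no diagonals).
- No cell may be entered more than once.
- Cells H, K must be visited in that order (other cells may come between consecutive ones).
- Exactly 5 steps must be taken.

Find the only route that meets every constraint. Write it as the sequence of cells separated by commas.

D, F, H, K, J, I

The waypoints must appear in the order H, K, with no cell reused.
Route from D: 2× right (reaching H), down to K, 2× left (reaching I) — 5 moves in all.
Check: order respected (H at step 2, K at step 3); 5 moves as required.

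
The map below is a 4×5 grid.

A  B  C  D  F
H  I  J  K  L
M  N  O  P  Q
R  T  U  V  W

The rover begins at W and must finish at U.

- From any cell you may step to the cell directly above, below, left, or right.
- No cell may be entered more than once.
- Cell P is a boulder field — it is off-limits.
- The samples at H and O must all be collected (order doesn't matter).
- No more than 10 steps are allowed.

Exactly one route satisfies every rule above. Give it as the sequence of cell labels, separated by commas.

W, Q, L, K, J, I, H, M, N, O, U

Any route must reach H and O and still end at U within 10 moves, so the order of the required stops is forced.
Route from W: 2× up (reaching L), 4× left (reaching H), down to M, 2× right (reaching O), down to U — 10 moves in all.
Check: all required cells visited; 10 ≤ 10 moves.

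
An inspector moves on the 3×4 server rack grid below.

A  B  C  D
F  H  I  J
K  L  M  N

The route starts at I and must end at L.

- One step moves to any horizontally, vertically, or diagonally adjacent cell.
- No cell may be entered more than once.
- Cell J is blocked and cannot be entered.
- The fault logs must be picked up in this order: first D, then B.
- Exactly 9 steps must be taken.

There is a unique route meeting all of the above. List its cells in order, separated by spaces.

I D C B A F K H M L

The waypoints must appear in the order D, B, with no cell reused.
Route from I: up-right to D, 3× left (reaching A), 2× down (reaching K), up-right to H, down-right to M, left to L — 9 moves in all.
Check: order respected (D at step 1, B at step 3); 9 moves as required.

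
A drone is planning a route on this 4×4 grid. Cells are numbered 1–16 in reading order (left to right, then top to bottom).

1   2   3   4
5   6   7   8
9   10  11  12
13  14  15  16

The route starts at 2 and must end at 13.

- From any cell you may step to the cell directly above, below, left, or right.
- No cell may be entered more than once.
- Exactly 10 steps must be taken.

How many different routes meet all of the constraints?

Need simple routes of exactly 10 moves from 2 to 13 (Manhattan distance 4, so 3 moves are spent on a detour and 3 undoing it).
Branch systematically from the start, pruning whenever the remaining move budget drops below the Manhattan distance to 13 or differs from it in parity. Grouping the completions by first move — via 6: 11; via 1: 9; via 3: 22 — and summing: 11 + 9 + 22 = 42.
That gives 42 routes.

42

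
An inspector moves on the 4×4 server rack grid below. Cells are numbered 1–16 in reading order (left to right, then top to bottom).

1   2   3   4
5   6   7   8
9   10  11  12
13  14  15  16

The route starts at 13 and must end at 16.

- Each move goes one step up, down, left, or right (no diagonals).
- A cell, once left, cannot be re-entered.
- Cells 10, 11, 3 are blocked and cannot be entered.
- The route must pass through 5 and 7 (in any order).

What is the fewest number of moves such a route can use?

7

Any route passes through 5 and 7 in some order between 13 and 16. Summing Manhattan distances along each leg and taking the cheapest ordering (13 → 5 → 7 → 16) gives a lower bound of 2 + 2 + 3 = 7 moves.
A route of 7 moves achieves this: 13 → 9 → 5 → 6 → 7 → 8 → 12 → 16.
Since 7 matches the lower bound, it is optimal.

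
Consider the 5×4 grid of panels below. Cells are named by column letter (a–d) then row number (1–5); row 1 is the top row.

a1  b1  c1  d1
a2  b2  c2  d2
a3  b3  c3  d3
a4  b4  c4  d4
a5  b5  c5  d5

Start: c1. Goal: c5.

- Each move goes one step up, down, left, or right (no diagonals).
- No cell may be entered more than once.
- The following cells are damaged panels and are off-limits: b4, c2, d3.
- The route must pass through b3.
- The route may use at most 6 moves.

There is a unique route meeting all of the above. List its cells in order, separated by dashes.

The 6-move cap with required stops at b3 leaves no slack for detours.
Route from c1: left to b1, 2× down (reaching b3), right to c3, 2× down (reaching c5) — 6 moves in all.
Check: all required cells visited; 6 ≤ 6 moves.

c1 - b1 - b2 - b3 - c3 - c4 - c5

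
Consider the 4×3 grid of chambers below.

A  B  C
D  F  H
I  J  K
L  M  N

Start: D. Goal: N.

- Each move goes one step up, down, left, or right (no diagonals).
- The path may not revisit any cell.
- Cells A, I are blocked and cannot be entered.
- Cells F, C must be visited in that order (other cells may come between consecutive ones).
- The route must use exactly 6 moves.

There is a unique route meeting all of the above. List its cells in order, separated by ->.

The waypoints must appear in the order F, C, with no cell reused.
Route from D: right 1 to F, up 1 to B, right 1 to C, down 3 to N — 6 moves in all.
Check: order respected (F at step 1, C at step 3); 6 moves as required.

D -> F -> B -> C -> H -> K -> N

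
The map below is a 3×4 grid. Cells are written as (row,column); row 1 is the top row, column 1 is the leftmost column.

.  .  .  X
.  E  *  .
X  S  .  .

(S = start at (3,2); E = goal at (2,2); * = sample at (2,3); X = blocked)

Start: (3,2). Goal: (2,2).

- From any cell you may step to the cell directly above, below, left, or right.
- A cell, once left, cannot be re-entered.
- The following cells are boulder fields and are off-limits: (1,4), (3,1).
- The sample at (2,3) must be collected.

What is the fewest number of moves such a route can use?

Any route passes through (2,3) somewhere between (3,2) and (2,2). Summing Manhattan distances along the two legs ((3,2) → (2,3) → (2,2)) gives a lower bound of 2 + 1 = 3 moves.
A route of 3 moves achieves this: (3,2) → (3,3) → (2,3) → (2,2).
Since 3 matches the lower bound, it is optimal.

3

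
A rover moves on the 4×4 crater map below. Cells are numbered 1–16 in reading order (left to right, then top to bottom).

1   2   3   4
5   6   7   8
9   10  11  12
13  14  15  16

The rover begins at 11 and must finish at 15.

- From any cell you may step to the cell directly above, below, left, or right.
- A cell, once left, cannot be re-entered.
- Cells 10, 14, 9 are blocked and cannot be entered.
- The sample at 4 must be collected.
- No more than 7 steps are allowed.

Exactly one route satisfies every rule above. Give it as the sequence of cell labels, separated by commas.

11, 7, 3, 4, 8, 12, 16, 15

The 7-move cap with required stops at 4 leaves no slack for detours.
Route from 11: 2× up (reaching 3), right to 4, 3× down (reaching 16), left to 15 — 7 moves in all.
Check: all required cells visited; 7 ≤ 7 moves.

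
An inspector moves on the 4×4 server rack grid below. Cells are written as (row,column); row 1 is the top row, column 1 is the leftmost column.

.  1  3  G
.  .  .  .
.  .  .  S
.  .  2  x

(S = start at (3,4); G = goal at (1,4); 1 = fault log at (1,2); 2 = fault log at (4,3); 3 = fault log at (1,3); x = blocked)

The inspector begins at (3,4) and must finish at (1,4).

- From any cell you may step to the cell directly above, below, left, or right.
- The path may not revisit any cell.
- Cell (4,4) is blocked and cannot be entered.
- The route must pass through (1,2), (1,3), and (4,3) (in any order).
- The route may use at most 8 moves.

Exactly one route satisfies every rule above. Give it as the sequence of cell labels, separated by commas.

(3,4), (3,3), (4,3), (4,2), (3,2), (2,2), (1,2), (1,3), (1,4)

Any route must reach (1,2), (1,3), and (4,3) and still end at (1,4) within 8 moves, so the order of the required stops is forced.
Route from (3,4): left to (3,3), down to (4,3), left to (4,2), 3× up (reaching (1,2)), 2× right (reaching (1,4)) — 8 moves in all.
Check: all required cells visited; 8 ≤ 8 moves.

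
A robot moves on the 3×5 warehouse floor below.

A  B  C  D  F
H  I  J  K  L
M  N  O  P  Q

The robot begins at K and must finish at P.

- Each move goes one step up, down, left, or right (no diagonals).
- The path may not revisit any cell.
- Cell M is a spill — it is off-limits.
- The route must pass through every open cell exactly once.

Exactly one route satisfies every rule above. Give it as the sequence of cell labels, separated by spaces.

Need to visit all 14 open cells exactly once, starting at K and ending at P.
Route from K: left 1 to J, down 1 to O, left 1 to N, up 1 to I, left 1 to H, up 1 to A, right 4 to F, down 2 to Q, left 1 to P — 13 moves in all.
Check: all 14 open cells covered.

K J O N I H A B C D F L Q P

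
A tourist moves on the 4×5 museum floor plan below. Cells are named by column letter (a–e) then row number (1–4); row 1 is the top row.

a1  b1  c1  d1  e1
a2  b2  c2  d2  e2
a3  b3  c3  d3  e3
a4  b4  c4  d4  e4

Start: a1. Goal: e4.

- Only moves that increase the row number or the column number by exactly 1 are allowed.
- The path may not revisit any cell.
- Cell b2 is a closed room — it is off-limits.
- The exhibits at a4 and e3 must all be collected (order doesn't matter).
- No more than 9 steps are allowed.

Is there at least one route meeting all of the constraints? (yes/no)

a4 is below but to the left of e3: going e3 → a4 would need a leftward move and a4 → e3 an upward move, so no right/down-only route can visit both required cells.

no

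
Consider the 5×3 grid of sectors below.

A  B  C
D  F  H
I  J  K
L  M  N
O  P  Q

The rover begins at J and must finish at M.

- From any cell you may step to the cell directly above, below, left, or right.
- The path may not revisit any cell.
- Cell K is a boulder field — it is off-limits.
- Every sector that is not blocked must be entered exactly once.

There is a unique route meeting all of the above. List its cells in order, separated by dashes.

J - F - H - C - B - A - D - I - L - O - P - Q - N - M

Need to visit all 14 open cells exactly once, starting at J and ending at M.
Cell O has only two open neighbours (L and P), so the path must pass straight through it: one of those is the cell it's entered from and the other is where it exits.
Route from J: up 1 to F, right 1 to H, up 1 to C, left 2 to A, down 4 to O, right 2 to Q, up 1 to N, left 1 to M — 13 moves in all.
Check: all 14 open cells covered.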